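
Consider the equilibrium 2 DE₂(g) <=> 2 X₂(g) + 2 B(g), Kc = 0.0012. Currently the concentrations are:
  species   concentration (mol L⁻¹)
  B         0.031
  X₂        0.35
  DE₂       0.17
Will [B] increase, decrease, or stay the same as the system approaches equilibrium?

Qc = [X₂]²·[B]² / [DE₂]² = (0.35)²·(0.031)² / (0.17)² = 0.0041
Qc = 0.0041 > Kc = 0.0012: net reverse reaction.
B is a product, so it decreases.

decrease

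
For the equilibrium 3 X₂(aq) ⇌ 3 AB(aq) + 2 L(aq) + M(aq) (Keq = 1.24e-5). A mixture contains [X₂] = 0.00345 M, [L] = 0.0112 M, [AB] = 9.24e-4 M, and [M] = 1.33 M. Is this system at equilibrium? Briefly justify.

no; Q < K, reaction proceeds forward

Q = [AB]³·[L]²·[M] / [X₂]³ = (9.24e-4)³·(0.0112)²·(1.33) / (0.00345)³ = 3.21e-6
Q = 3.21e-6 < Keq = 1.24e-5: net forward reaction.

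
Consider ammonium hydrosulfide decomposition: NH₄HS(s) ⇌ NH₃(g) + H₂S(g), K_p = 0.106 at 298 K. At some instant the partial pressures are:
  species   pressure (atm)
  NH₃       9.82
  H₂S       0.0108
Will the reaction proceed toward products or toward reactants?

(NH₄HS is a pure solid — omitted from Q_p.)
Q_p = P(NH₃)·P(H₂S) = (9.82)·(0.0108) = 0.106
Q_p = 0.106 = K_p, so the system is already at equilibrium.

no net change (already at equilibrium)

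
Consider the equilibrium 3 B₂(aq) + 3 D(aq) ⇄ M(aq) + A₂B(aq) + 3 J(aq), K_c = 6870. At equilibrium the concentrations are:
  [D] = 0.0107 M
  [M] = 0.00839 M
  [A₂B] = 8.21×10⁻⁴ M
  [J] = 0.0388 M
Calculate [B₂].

[B₂] = 0.00363 M

At equilibrium, K_c = [M]·[A₂B]·[J]³ / ([B₂]³·[D]³) = 6870.
(0.00839)·(8.21×10⁻⁴)·(0.0388)³ / (([B₂])³·(0.0107)³) = 6870
[B₂]³ = 4.78×10⁻⁸ ⇒ [B₂] = 0.00363 M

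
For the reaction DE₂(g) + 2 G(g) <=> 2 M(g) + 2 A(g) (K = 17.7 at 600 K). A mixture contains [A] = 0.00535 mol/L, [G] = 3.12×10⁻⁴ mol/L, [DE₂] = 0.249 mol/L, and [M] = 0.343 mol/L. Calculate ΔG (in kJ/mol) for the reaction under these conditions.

Q = [M]²·[A]² / ([DE₂]·[G]²) = (0.343)²·(0.00535)² / ((0.249)·(3.12×10⁻⁴)²) = 139
ΔG = RT ln(Q/K) = (8.314 J mol⁻¹ K⁻¹)(600 K) × ln(139/17.7)
   = (4.988 kJ/mol)(2.061) = 10.3 kJ/mol
ΔG > 0, so the forward reaction is non-spontaneous (proceeds in reverse).

ΔG = 10.3 kJ/mol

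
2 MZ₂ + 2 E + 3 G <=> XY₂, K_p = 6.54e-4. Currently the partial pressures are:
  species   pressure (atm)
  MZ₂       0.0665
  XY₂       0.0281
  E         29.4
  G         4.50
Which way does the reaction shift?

to the right

Q_p = P(XY₂) / (P(MZ₂)²·P(E)²·P(G)³) = (0.0281) / ((0.0665)²·(29.4)²·(4.50)³) = 8.07e-5
Q_p = 8.07e-5 < K_p = 6.54e-4, so the forward reaction proceeds.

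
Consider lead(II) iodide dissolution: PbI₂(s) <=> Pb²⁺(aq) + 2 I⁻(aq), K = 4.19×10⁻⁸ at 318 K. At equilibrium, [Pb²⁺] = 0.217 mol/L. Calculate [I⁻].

[I⁻] = 4.39×10⁻⁴ mol/L

(PbI₂ is a pure solid — omitted from K.)
At equilibrium, K = [Pb²⁺]·[I⁻]² = 4.19×10⁻⁸.
(0.217)·([I⁻])² = 4.19×10⁻⁸
[I⁻]² = 1.93×10⁻⁷ ⇒ [I⁻] = 4.39×10⁻⁴ mol/L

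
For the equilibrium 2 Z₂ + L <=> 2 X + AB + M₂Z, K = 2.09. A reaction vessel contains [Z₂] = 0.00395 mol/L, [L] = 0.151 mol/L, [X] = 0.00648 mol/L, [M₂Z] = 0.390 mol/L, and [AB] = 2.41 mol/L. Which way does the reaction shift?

toward reactants

Q = [X]²·[AB]·[M₂Z] / ([Z₂]²·[L]) = (0.00648)²·(2.41)·(0.390) / ((0.00395)²·(0.151)) = 16.8
Q = 16.8 > K = 2.09, so the reverse reaction proceeds.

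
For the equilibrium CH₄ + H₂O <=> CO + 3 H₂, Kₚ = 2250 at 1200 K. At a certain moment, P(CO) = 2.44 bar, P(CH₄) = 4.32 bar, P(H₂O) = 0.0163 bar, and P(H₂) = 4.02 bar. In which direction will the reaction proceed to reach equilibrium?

no net change (already at equilibrium)

Qₚ = P(CO)·P(H₂)³ / (P(CH₄)·P(H₂O)) = (2.44)·(4.02)³ / ((4.32)·(0.0163)) = 2250
Qₚ = 2250 = Kₚ, so the system is already at equilibrium.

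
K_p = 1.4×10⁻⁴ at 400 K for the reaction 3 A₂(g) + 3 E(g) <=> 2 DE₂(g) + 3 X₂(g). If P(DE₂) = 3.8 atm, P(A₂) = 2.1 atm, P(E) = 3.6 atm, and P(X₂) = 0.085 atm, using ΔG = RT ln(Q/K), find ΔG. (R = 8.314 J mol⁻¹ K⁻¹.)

Q_p = P(DE₂)²·P(X₂)³ / (P(A₂)³·P(E)³) = (3.8)²·(0.085)³ / ((2.1)³·(3.6)³) = 2.05×10⁻⁵
ΔG = RT ln(Q_p/K_p) = (8.314 J mol⁻¹ K⁻¹)(400 K) × ln(2.05×10⁻⁵/1.4×10⁻⁴)
   = (3.326 kJ/mol)(-1.921) = -6.39 kJ/mol
ΔG < 0, so the forward reaction is spontaneous (proceeds forward).

ΔG = -6.39 kJ/mol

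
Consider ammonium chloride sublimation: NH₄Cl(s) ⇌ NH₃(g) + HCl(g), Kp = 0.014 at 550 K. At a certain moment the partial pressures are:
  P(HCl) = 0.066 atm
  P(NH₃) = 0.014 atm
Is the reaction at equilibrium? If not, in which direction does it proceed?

(NH₄Cl is a pure solid — omitted from Qp.)
Qp = P(NH₃)·P(HCl) = (0.014)·(0.066) = 9.2×10⁻⁴
Qp = 9.2×10⁻⁴ < Kp = 0.014, so the forward reaction proceeds.

toward products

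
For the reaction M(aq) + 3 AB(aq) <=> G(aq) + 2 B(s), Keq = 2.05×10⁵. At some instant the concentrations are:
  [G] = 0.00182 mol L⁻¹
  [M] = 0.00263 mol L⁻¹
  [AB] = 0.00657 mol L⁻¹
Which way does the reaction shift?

in the reverse direction

(B is a pure solid — omitted from Q.)
Q = [G] / ([M]·[AB]³) = (0.00182) / ((0.00263)·(0.00657)³) = 2.44×10⁶
Q = 2.44×10⁶ > Keq = 2.05×10⁵, so the reverse reaction proceeds.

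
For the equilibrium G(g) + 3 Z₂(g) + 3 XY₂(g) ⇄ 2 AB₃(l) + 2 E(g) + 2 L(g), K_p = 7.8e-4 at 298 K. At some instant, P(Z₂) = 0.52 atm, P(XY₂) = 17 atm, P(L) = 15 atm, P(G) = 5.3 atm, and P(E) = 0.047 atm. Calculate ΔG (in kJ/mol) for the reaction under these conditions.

ΔG = -4.33 kJ/mol

(AB₃ is a pure liquid — omitted from Q_p.)
Q_p = P(E)²·P(L)² / (P(G)·P(Z₂)³·P(XY₂)³) = (0.047)²·(15)² / ((5.3)·(0.52)³·(17)³) = 1.36e-4
ΔG = RT ln(Q_p/K_p) = (8.314 J mol⁻¹ K⁻¹)(298 K) × ln(1.36e-4/7.8e-4)
   = (2.478 kJ/mol)(-1.747) = -4.33 kJ/mol
ΔG < 0, so the forward reaction is spontaneous (proceeds forward).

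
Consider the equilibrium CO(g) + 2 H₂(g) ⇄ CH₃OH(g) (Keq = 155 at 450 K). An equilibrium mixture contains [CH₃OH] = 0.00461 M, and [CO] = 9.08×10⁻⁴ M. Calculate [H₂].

At equilibrium, Keq = [CH₃OH] / ([CO]·[H₂]²) = 155.
(0.00461) / ((9.08×10⁻⁴)·([H₂])²) = 155
[H₂]² = 0.0328 ⇒ [H₂] = 0.181 M

[H₂] = 0.181 M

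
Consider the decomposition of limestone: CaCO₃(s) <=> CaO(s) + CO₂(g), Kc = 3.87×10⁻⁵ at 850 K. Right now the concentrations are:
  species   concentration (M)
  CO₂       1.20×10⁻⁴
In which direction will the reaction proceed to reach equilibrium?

(CaCO₃, CaO are pure solids — omitted from Qc.)
Qc = [CO₂] = 1.20×10⁻⁴
Qc = 1.20×10⁻⁴ > Kc = 3.87×10⁻⁵, so the reverse reaction proceeds.

reverse (toward reactants)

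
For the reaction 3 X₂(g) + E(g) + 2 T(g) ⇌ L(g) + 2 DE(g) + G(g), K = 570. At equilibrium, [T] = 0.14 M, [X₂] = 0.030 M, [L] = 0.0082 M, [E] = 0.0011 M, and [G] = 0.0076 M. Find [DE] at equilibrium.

[DE] = 0.073 M

At equilibrium, K = [L]·[DE]²·[G] / ([X₂]³·[E]·[T]²) = 570.
(0.0082)·([DE])²·(0.0076) / ((0.030)³·(0.0011)·(0.14)²) = 570
[DE]² = 0.00532 ⇒ [DE] = 0.073 M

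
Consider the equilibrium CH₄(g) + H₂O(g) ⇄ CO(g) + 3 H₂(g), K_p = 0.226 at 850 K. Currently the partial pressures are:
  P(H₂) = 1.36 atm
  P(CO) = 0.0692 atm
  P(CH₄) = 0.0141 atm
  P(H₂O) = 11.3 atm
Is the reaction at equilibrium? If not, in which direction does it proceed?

Q_p = P(CO)·P(H₂)³ / (P(CH₄)·P(H₂O)) = (0.0692)·(1.36)³ / ((0.0141)·(11.3)) = 1.09
Q_p = 1.09 > K_p = 0.226, so the reverse reaction proceeds.

to the left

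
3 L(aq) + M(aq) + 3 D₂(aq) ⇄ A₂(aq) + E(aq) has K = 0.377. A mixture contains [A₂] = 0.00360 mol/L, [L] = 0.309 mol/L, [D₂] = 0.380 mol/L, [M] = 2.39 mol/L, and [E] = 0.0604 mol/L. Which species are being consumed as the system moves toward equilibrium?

L, M, D₂ (reactants)

Q = [A₂]·[E] / ([L]³·[M]·[D₂]³) = (0.00360)·(0.0604) / ((0.309)³·(2.39)·(0.380)³) = 0.0562
Q = 0.0562 < K = 0.377: net forward reaction.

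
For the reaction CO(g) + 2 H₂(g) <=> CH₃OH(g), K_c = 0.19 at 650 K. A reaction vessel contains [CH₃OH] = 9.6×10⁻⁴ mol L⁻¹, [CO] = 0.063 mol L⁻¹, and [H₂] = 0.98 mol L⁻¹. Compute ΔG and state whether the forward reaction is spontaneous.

ΔG = -13.4 kJ/mol; the forward reaction is spontaneous

Q_c = [CH₃OH] / ([CO]·[H₂]²) = (9.6×10⁻⁴) / ((0.063)·(0.98)²) = 0.0159
ΔG = RT ln(Q_c/K_c) = (8.314 J mol⁻¹ K⁻¹)(650 K) × ln(0.0159/0.19)
   = (5.404 kJ/mol)(-2.481) = -13.4 kJ/mol
ΔG < 0, so the forward reaction is spontaneous (proceeds forward).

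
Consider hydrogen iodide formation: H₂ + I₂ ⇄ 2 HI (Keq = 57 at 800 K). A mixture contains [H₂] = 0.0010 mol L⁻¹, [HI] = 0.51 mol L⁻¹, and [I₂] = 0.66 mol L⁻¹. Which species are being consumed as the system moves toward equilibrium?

HI (products)

Q = [HI]² / ([H₂]·[I₂]) = (0.51)² / ((0.0010)·(0.66)) = 390
Q = 390 > Keq = 57: net reverse reaction.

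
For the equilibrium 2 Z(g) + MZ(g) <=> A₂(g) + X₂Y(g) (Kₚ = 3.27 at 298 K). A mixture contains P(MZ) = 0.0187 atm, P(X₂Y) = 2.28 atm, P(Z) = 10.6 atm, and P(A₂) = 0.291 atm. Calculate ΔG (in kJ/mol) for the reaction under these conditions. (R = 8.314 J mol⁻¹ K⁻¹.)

ΔG = -5.79 kJ/mol

Qₚ = P(A₂)·P(X₂Y) / (P(Z)²·P(MZ)) = (0.291)·(2.28) / ((10.6)²·(0.0187)) = 0.316
ΔG = RT ln(Qₚ/Kₚ) = (8.314 J mol⁻¹ K⁻¹)(298 K) × ln(0.316/3.27)
   = (2.478 kJ/mol)(-2.337) = -5.79 kJ/mol
ΔG < 0, so the forward reaction is spontaneous (proceeds forward).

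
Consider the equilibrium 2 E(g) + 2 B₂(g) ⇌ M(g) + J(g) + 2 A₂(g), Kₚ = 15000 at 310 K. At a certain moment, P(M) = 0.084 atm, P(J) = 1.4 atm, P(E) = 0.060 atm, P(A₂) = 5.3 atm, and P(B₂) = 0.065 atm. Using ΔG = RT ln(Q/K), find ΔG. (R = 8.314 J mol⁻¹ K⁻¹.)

Qₚ = P(M)·P(J)·P(A₂)² / (P(E)²·P(B₂)²) = (0.084)·(1.4)·(5.3)² / ((0.060)²·(0.065)²) = 2.17×10⁵
ΔG = RT ln(Qₚ/Kₚ) = (8.314 J mol⁻¹ K⁻¹)(310 K) × ln(2.17×10⁵/15000)
   = (2.577 kJ/mol)(2.672) = 6.89 kJ/mol
ΔG > 0, so the forward reaction is non-spontaneous (proceeds in reverse).

ΔG = 6.89 kJ/mol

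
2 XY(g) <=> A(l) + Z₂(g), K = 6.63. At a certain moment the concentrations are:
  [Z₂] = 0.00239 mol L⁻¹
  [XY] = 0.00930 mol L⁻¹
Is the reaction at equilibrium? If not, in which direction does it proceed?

to the left

(A is a pure liquid — omitted from Q.)
Q = [Z₂] / [XY]² = (0.00239) / (0.00930)² = 27.6
Q = 27.6 > K = 6.63, so the reverse reaction proceeds.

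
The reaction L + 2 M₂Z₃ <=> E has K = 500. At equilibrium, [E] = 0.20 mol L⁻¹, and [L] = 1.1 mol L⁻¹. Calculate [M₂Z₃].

[M₂Z₃] = 0.019 mol L⁻¹

At equilibrium, K = [E] / ([L]·[M₂Z₃]²) = 500.
(0.20) / ((1.1)·([M₂Z₃])²) = 500
[M₂Z₃]² = 3.64×10⁻⁴ ⇒ [M₂Z₃] = 0.019 mol L⁻¹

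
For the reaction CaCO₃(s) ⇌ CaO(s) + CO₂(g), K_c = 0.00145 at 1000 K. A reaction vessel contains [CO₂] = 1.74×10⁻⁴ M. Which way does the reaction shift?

toward products

(CaCO₃, CaO are pure solids — omitted from Q_c.)
Q_c = [CO₂] = 1.74×10⁻⁴
Q_c = 1.74×10⁻⁴ < K_c = 0.00145, so the forward reaction proceeds.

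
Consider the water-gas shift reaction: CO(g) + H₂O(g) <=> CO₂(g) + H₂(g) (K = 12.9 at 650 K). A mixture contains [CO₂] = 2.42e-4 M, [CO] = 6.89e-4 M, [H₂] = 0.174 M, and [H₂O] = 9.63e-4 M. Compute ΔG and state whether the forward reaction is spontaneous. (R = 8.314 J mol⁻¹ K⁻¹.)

ΔG = 8.61 kJ/mol; the forward reaction is non-spontaneous

Q = [CO₂]·[H₂] / ([CO]·[H₂O]) = (2.42e-4)·(0.174) / ((6.89e-4)·(9.63e-4)) = 63.5
ΔG = RT ln(Q/K) = (8.314 J mol⁻¹ K⁻¹)(650 K) × ln(63.5/12.9)
   = (5.404 kJ/mol)(1.594) = 8.61 kJ/mol
ΔG > 0, so the forward reaction is non-spontaneous (proceeds in reverse).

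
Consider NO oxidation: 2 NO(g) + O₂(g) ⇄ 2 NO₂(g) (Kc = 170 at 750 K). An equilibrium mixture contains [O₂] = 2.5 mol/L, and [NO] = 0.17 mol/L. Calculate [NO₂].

[NO₂] = 3.5 mol/L

At equilibrium, Kc = [NO₂]² / ([NO]²·[O₂]) = 170.
([NO₂])² / ((0.17)²·(2.5)) = 170
[NO₂]² = 12.3 ⇒ [NO₂] = 3.5 mol/L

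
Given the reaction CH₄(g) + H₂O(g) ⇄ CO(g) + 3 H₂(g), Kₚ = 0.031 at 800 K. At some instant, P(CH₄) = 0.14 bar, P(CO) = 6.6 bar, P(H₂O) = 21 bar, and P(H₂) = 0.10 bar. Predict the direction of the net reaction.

Qₚ = P(CO)·P(H₂)³ / (P(CH₄)·P(H₂O)) = (6.6)·(0.10)³ / ((0.14)·(21)) = 0.0022
Qₚ = 0.0022 < Kₚ = 0.031, so the forward reaction proceeds.

in the forward direction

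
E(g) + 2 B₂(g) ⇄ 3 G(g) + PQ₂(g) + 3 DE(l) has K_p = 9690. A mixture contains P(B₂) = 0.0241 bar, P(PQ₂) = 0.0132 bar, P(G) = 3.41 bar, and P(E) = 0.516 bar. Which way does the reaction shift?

toward products

(DE is a pure liquid — omitted from Q_p.)
Q_p = P(G)³·P(PQ₂) / (P(E)·P(B₂)²) = (3.41)³·(0.0132) / ((0.516)·(0.0241)²) = 1750
Q_p = 1750 < K_p = 9690, so the forward reaction proceeds.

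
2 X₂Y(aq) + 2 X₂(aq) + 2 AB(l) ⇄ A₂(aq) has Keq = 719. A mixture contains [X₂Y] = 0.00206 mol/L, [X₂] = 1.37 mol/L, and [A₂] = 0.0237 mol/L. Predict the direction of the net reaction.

toward reactants

(AB is a pure liquid — omitted from Q.)
Q = [A₂] / ([X₂Y]²·[X₂]²) = (0.0237) / ((0.00206)²·(1.37)²) = 2980
Q = 2980 > Keq = 719, so the reverse reaction proceeds.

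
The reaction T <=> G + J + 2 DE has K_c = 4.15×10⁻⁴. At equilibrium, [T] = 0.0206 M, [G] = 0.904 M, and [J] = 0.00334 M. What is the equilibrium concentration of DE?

[DE] = 0.0532 M

At equilibrium, K_c = [G]·[J]·[DE]² / [T] = 4.15×10⁻⁴.
(0.904)·(0.00334)·([DE])² / (0.0206) = 4.15×10⁻⁴
[DE]² = 0.00283 ⇒ [DE] = 0.0532 M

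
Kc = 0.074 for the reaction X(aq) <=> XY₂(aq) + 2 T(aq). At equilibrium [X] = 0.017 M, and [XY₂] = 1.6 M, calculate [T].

At equilibrium, Kc = [XY₂]·[T]² / [X] = 0.074.
(1.6)·([T])² / (0.017) = 0.074
[T]² = 7.86×10⁻⁴ ⇒ [T] = 0.028 M

[T] = 0.028 M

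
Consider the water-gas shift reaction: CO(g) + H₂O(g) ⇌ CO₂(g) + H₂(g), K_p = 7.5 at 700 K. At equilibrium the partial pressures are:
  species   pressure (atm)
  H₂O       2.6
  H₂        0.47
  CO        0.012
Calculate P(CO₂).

P(CO₂) = 0.50 atm

At equilibrium, K_p = P(CO₂)·P(H₂) / (P(CO)·P(H₂O)) = 7.5.
(P(CO₂))·(0.47) / ((0.012)·(2.6)) = 7.5
P(CO₂) = 0.498 = 0.50 atm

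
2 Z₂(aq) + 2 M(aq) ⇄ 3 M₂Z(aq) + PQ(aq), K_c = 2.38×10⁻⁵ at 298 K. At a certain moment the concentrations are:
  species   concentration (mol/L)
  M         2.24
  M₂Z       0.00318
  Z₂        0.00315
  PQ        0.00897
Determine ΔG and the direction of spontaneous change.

ΔG = -3.50 kJ/mol; the forward reaction is spontaneous

Q_c = [M₂Z]³·[PQ] / ([Z₂]²·[M]²) = (0.00318)³·(0.00897) / ((0.00315)²·(2.24)²) = 5.79×10⁻⁶
ΔG = RT ln(Q_c/K_c) = (8.314 J mol⁻¹ K⁻¹)(298 K) × ln(5.79×10⁻⁶/2.38×10⁻⁵)
   = (2.478 kJ/mol)(-1.414) = -3.50 kJ/mol
ΔG < 0, so the forward reaction is spontaneous (proceeds forward).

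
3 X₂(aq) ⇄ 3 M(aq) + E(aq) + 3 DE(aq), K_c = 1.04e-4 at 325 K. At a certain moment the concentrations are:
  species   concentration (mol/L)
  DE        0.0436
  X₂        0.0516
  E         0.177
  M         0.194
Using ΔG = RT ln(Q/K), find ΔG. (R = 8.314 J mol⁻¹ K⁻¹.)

ΔG = 5.44 kJ/mol

Q_c = [M]³·[E]·[DE]³ / [X₂]³ = (0.194)³·(0.177)·(0.0436)³ / (0.0516)³ = 7.80e-4
ΔG = RT ln(Q_c/K_c) = (8.314 J mol⁻¹ K⁻¹)(325 K) × ln(7.80e-4/1.04e-4)
   = (2.702 kJ/mol)(2.015) = 5.44 kJ/mol
ΔG > 0, so the forward reaction is non-spontaneous (proceeds in reverse).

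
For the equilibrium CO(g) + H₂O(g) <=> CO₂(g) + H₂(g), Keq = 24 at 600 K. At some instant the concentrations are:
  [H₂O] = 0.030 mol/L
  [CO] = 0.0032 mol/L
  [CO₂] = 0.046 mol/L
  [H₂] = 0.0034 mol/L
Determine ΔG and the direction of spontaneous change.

Q = [CO₂]·[H₂] / ([CO]·[H₂O]) = (0.046)·(0.0034) / ((0.0032)·(0.030)) = 1.63
ΔG = RT ln(Q/Keq) = (8.314 J mol⁻¹ K⁻¹)(600 K) × ln(1.63/24)
   = (4.988 kJ/mol)(-2.689) = -13.4 kJ/mol
ΔG < 0, so the forward reaction is spontaneous (proceeds forward).

ΔG = -13.4 kJ/mol; the forward reaction is spontaneous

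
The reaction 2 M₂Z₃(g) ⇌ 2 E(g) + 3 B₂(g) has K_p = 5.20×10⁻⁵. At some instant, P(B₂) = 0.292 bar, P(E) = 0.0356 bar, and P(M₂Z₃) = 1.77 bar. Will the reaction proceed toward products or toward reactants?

Q_p = P(E)²·P(B₂)³ / P(M₂Z₃)² = (0.0356)²·(0.292)³ / (1.77)² = 1.01×10⁻⁵
Q_p = 1.01×10⁻⁵ < K_p = 5.20×10⁻⁵, so the forward reaction proceeds.

forward (toward products)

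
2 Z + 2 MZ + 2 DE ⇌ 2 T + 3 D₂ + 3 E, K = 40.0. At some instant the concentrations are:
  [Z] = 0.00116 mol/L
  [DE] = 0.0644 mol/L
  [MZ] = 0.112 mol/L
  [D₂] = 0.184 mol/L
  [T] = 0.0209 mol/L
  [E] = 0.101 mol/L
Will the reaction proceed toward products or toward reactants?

at equilibrium

Q = [T]²·[D₂]³·[E]³ / ([Z]²·[MZ]²·[DE]²) = (0.0209)²·(0.184)³·(0.101)³ / ((0.00116)²·(0.112)²·(0.0644)²) = 40.0
Q = 40.0 = K, so the system is already at equilibrium.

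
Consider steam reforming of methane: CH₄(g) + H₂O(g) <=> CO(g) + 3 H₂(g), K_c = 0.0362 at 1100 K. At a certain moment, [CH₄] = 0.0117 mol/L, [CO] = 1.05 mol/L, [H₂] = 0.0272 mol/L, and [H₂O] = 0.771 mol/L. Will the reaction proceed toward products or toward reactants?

toward products

Q_c = [CO]·[H₂]³ / ([CH₄]·[H₂O]) = (1.05)·(0.0272)³ / ((0.0117)·(0.771)) = 0.00234
Q_c = 0.00234 < K_c = 0.0362, so the forward reaction proceeds.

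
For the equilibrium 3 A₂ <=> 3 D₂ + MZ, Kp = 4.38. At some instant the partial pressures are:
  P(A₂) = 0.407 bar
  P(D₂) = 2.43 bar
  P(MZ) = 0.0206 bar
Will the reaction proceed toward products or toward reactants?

at equilibrium

Qp = P(D₂)³·P(MZ) / P(A₂)³ = (2.43)³·(0.0206) / (0.407)³ = 4.38
Qp = 4.38 = Kp, so the system is already at equilibrium.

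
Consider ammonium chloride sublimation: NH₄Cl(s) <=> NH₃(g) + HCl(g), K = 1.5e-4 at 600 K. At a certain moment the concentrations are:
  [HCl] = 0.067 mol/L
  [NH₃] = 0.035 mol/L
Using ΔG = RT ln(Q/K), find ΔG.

(NH₄Cl is a pure solid — omitted from Q.)
Q = [NH₃]·[HCl] = (0.035)·(0.067) = 0.00235
ΔG = RT ln(Q/K) = (8.314 J mol⁻¹ K⁻¹)(600 K) × ln(0.00235/1.5e-4)
   = (4.988 kJ/mol)(2.752) = 13.7 kJ/mol
ΔG > 0, so the forward reaction is non-spontaneous (proceeds in reverse).

ΔG = 13.7 kJ/mol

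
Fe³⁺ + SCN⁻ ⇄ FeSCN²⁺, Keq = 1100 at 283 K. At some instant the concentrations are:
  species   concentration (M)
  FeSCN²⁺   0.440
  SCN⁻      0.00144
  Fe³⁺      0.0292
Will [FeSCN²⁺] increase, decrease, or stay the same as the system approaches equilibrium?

Q = [FeSCN²⁺] / ([Fe³⁺]·[SCN⁻]) = (0.440) / ((0.0292)·(0.00144)) = 10500
Q = 10500 > Keq = 1100: net reverse reaction.
FeSCN²⁺ is a product, so it decreases.

decrease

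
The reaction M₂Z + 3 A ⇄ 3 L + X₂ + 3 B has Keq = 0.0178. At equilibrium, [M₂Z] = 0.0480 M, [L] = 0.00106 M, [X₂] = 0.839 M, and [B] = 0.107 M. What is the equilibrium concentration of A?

[A] = 0.00113 M

At equilibrium, Keq = [L]³·[X₂]·[B]³ / ([M₂Z]·[A]³) = 0.0178.
(0.00106)³·(0.839)·(0.107)³ / ((0.0480)·([A])³) = 0.0178
[A]³ = 1.43×10⁻⁹ ⇒ [A] = 0.00113 M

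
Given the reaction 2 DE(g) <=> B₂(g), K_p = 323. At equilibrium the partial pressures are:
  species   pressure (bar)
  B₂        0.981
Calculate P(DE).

At equilibrium, K_p = P(B₂) / P(DE)² = 323.
(0.981) / (P(DE))² = 323
P(DE)² = 0.00304 ⇒ P(DE) = 0.0551 bar

P(DE) = 0.0551 bar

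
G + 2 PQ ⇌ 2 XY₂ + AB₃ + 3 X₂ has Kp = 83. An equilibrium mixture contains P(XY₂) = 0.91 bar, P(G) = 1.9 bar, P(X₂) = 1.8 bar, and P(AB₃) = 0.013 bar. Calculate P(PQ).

P(PQ) = 0.020 bar

At equilibrium, Kp = P(XY₂)²·P(AB₃)·P(X₂)³ / (P(G)·P(PQ)²) = 83.
(0.91)²·(0.013)·(1.8)³ / ((1.9)·(P(PQ))²) = 83
P(PQ)² = 3.98e-4 ⇒ P(PQ) = 0.020 bar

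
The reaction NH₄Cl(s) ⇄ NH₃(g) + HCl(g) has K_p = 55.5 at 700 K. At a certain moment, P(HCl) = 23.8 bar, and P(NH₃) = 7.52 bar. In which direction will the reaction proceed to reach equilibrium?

to the left

(NH₄Cl is a pure solid — omitted from Q_p.)
Q_p = P(NH₃)·P(HCl) = (7.52)·(23.8) = 179
Q_p = 179 > K_p = 55.5, so the reverse reaction proceeds.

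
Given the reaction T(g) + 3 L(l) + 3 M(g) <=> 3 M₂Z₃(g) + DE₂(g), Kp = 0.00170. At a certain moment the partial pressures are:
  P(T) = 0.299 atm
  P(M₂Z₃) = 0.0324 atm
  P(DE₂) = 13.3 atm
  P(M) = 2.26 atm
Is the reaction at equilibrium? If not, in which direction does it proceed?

(L is a pure liquid — omitted from Qp.)
Qp = P(M₂Z₃)³·P(DE₂) / (P(T)·P(M)³) = (0.0324)³·(13.3) / ((0.299)·(2.26)³) = 1.31e-4
Qp = 1.31e-4 < Kp = 0.00170, so the forward reaction proceeds.

in the forward direction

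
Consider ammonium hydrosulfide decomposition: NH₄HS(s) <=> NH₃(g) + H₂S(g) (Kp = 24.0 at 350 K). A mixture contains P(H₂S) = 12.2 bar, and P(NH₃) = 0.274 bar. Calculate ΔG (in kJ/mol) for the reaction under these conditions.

ΔG = -5.74 kJ/mol

(NH₄HS is a pure solid — omitted from Qp.)
Qp = P(NH₃)·P(H₂S) = (0.274)·(12.2) = 3.34
ΔG = RT ln(Qp/Kp) = (8.314 J mol⁻¹ K⁻¹)(350 K) × ln(3.34/24.0)
   = (2.910 kJ/mol)(-1.972) = -5.74 kJ/mol
ΔG < 0, so the forward reaction is spontaneous (proceeds forward).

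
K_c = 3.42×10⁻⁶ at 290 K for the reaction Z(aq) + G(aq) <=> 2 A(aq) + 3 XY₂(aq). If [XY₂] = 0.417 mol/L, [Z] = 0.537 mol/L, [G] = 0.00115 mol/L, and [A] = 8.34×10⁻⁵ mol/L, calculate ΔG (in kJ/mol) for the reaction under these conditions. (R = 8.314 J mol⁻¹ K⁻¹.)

ΔG = -3.45 kJ/mol

Q_c = [A]²·[XY₂]³ / ([Z]·[G]) = (8.34×10⁻⁵)²·(0.417)³ / ((0.537)·(0.00115)) = 8.17×10⁻⁷
ΔG = RT ln(Q_c/K_c) = (8.314 J mol⁻¹ K⁻¹)(290 K) × ln(8.17×10⁻⁷/3.42×10⁻⁶)
   = (2.411 kJ/mol)(-1.432) = -3.45 kJ/mol
ΔG < 0, so the forward reaction is spontaneous (proceeds forward).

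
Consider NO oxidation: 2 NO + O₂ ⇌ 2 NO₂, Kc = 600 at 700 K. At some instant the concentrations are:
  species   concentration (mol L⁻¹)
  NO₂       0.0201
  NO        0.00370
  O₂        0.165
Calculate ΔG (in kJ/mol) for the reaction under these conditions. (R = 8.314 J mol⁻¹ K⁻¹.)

Qc = [NO₂]² / ([NO]²·[O₂]) = (0.0201)² / ((0.00370)²·(0.165)) = 179
ΔG = RT ln(Qc/Kc) = (8.314 J mol⁻¹ K⁻¹)(700 K) × ln(179/600)
   = (5.820 kJ/mol)(-1.210) = -7.04 kJ/mol
ΔG < 0, so the forward reaction is spontaneous (proceeds forward).

ΔG = -7.04 kJ/mol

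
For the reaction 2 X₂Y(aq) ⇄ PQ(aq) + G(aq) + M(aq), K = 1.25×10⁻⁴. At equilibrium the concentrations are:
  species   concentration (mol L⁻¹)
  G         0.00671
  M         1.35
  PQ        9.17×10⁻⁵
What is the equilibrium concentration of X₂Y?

At equilibrium, K = [PQ]·[G]·[M] / [X₂Y]² = 1.25×10⁻⁴.
(9.17×10⁻⁵)·(0.00671)·(1.35) / ([X₂Y])² = 1.25×10⁻⁴
[X₂Y]² = 0.00665 ⇒ [X₂Y] = 0.0815 mol L⁻¹

[X₂Y] = 0.0815 mol L⁻¹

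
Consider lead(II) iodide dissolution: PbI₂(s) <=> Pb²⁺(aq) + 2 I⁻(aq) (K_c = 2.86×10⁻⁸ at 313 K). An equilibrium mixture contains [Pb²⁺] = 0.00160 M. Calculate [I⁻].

[I⁻] = 0.00423 M

(PbI₂ is a pure solid — omitted from K_c.)
At equilibrium, K_c = [Pb²⁺]·[I⁻]² = 2.86×10⁻⁸.
(0.00160)·([I⁻])² = 2.86×10⁻⁸
[I⁻]² = 1.79×10⁻⁵ ⇒ [I⁻] = 0.00423 M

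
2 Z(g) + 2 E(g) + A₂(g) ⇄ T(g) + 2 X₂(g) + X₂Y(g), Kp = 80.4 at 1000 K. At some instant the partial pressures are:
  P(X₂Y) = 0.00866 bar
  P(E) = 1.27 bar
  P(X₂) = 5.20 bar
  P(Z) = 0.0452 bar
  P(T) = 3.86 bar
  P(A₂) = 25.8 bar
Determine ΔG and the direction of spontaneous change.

Qp = P(T)·P(X₂)²·P(X₂Y) / (P(Z)²·P(E)²·P(A₂)) = (3.86)·(5.20)²·(0.00866) / ((0.0452)²·(1.27)²·(25.8)) = 10.6
ΔG = RT ln(Qp/Kp) = (8.314 J mol⁻¹ K⁻¹)(1000 K) × ln(10.6/80.4)
   = (8.314 kJ/mol)(-2.026) = -16.8 kJ/mol
ΔG < 0, so the forward reaction is spontaneous (proceeds forward).

ΔG = -16.8 kJ/mol; the forward reaction is spontaneous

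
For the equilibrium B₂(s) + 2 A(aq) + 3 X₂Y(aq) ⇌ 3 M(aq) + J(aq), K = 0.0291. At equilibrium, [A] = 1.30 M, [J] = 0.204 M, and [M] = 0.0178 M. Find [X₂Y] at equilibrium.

[X₂Y] = 0.0286 M

(B₂ is a pure solid — omitted from K.)
At equilibrium, K = [M]³·[J] / ([A]²·[X₂Y]³) = 0.0291.
(0.0178)³·(0.204) / ((1.30)²·([X₂Y])³) = 0.0291
[X₂Y]³ = 2.34e-5 ⇒ [X₂Y] = 0.0286 M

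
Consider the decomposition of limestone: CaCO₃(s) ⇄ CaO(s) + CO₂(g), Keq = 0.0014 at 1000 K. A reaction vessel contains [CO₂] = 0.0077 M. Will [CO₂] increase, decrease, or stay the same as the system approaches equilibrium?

decrease

(CaCO₃, CaO are pure solids — omitted from Q.)
Q = [CO₂] = 0.0077
Q = 0.0077 > Keq = 0.0014: net reverse reaction.
CO₂ is a product, so it decreases.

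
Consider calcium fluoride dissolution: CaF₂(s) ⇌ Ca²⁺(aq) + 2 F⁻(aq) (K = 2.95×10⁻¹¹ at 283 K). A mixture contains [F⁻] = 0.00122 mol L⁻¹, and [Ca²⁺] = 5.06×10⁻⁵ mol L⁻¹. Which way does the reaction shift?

toward reactants

(CaF₂ is a pure solid — omitted from Q.)
Q = [Ca²⁺]·[F⁻]² = (5.06×10⁻⁵)·(0.00122)² = 7.53×10⁻¹¹
Q = 7.53×10⁻¹¹ > K = 2.95×10⁻¹¹, so the reverse reaction proceeds.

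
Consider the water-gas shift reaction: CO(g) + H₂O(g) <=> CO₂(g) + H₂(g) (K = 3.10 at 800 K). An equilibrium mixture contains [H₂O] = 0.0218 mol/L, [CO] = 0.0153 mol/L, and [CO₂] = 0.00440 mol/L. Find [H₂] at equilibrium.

At equilibrium, K = [CO₂]·[H₂] / ([CO]·[H₂O]) = 3.10.
(0.00440)·([H₂]) / ((0.0153)·(0.0218)) = 3.10
[H₂] = 0.235 mol/L

[H₂] = 0.235 mol/L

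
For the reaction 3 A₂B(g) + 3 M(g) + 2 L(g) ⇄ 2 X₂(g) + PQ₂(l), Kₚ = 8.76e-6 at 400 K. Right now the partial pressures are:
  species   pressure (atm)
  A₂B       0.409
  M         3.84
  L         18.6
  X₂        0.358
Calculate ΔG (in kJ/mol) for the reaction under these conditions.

(PQ₂ is a pure liquid — omitted from Qₚ.)
Qₚ = P(X₂)² / (P(A₂B)³·P(M)³·P(L)²) = (0.358)² / ((0.409)³·(3.84)³·(18.6)²) = 9.56e-5
ΔG = RT ln(Qₚ/Kₚ) = (8.314 J mol⁻¹ K⁻¹)(400 K) × ln(9.56e-5/8.76e-6)
   = (3.326 kJ/mol)(2.390) = 7.95 kJ/mol
ΔG > 0, so the forward reaction is non-spontaneous (proceeds in reverse).

ΔG = 7.95 kJ/mol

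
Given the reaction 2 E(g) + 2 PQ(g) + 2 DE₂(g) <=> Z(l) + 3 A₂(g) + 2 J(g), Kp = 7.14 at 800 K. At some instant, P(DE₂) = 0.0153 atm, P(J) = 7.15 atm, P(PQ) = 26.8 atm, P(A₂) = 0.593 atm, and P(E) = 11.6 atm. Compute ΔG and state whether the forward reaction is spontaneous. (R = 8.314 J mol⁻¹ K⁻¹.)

(Z is a pure liquid — omitted from Qp.)
Qp = P(A₂)³·P(J)² / (P(E)²·P(PQ)²·P(DE₂)²) = (0.593)³·(7.15)² / ((11.6)²·(26.8)²·(0.0153)²) = 0.471
ΔG = RT ln(Qp/Kp) = (8.314 J mol⁻¹ K⁻¹)(800 K) × ln(0.471/7.14)
   = (6.651 kJ/mol)(-2.719) = -18.1 kJ/mol
ΔG < 0, so the forward reaction is spontaneous (proceeds forward).

ΔG = -18.1 kJ/mol; the forward reaction is spontaneous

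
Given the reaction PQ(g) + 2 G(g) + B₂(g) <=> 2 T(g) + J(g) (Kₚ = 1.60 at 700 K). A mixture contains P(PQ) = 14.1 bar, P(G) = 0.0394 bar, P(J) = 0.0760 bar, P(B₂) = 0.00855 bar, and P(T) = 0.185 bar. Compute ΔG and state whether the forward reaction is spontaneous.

Qₚ = P(T)²·P(J) / (P(PQ)·P(G)²·P(B₂)) = (0.185)²·(0.0760) / ((14.1)·(0.0394)²·(0.00855)) = 13.9
ΔG = RT ln(Qₚ/Kₚ) = (8.314 J mol⁻¹ K⁻¹)(700 K) × ln(13.9/1.60)
   = (5.820 kJ/mol)(2.162) = 12.6 kJ/mol
ΔG > 0, so the forward reaction is non-spontaneous (proceeds in reverse).

ΔG = 12.6 kJ/mol; the forward reaction is non-spontaneous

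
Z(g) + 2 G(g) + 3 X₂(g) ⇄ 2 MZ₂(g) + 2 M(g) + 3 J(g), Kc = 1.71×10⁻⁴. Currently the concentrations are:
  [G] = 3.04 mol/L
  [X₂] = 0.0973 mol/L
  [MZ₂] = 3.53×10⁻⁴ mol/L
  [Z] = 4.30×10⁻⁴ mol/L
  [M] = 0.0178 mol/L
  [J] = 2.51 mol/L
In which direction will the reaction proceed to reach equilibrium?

Qc = [MZ₂]²·[M]²·[J]³ / ([Z]·[G]²·[X₂]³) = (3.53×10⁻⁴)²·(0.0178)²·(2.51)³ / ((4.30×10⁻⁴)·(3.04)²·(0.0973)³) = 1.71×10⁻⁴
Qc = 1.71×10⁻⁴ = Kc, so the system is already at equilibrium.

no net change (already at equilibrium)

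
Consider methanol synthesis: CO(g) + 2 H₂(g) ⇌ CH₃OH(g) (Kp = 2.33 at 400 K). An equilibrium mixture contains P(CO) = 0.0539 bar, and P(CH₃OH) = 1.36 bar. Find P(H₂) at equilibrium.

P(H₂) = 3.29 bar

At equilibrium, Kp = P(CH₃OH) / (P(CO)·P(H₂)²) = 2.33.
(1.36) / ((0.0539)·(P(H₂))²) = 2.33
P(H₂)² = 10.8 ⇒ P(H₂) = 3.29 bar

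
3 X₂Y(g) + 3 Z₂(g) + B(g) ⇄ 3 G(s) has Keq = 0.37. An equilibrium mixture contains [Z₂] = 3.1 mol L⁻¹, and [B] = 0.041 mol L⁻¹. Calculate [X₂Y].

[X₂Y] = 1.3 mol L⁻¹

(G is a pure solid — omitted from Keq.)
At equilibrium, Keq = 1 / ([X₂Y]³·[Z₂]³·[B]) = 0.37.
1 / (([X₂Y])³·(3.1)³·(0.041)) = 0.37
[X₂Y]³ = 2.21 ⇒ [X₂Y] = 1.3 mol L⁻¹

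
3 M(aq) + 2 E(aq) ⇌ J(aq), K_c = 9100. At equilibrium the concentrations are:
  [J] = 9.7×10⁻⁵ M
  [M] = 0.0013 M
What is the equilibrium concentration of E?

[E] = 2.2 M

At equilibrium, K_c = [J] / ([M]³·[E]²) = 9100.
(9.7×10⁻⁵) / ((0.0013)³·([E])²) = 9100
[E]² = 4.85 ⇒ [E] = 2.2 M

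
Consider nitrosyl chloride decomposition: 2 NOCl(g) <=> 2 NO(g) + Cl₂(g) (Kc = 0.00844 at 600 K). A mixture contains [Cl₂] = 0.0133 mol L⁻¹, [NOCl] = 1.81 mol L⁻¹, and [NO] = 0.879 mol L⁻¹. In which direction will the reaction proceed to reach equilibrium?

toward products

Qc = [NO]²·[Cl₂] / [NOCl]² = (0.879)²·(0.0133) / (1.81)² = 0.00314
Qc = 0.00314 < Kc = 0.00844, so the forward reaction proceeds.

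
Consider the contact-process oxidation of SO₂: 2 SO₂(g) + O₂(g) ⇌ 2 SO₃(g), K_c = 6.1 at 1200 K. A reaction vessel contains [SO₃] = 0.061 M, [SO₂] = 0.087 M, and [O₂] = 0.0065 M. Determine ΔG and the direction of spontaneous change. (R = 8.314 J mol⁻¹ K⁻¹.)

Q_c = [SO₃]² / ([SO₂]²·[O₂]) = (0.061)² / ((0.087)²·(0.0065)) = 75.6
ΔG = RT ln(Q_c/K_c) = (8.314 J mol⁻¹ K⁻¹)(1200 K) × ln(75.6/6.1)
   = (9.977 kJ/mol)(2.517) = 25.1 kJ/mol
ΔG > 0, so the forward reaction is non-spontaneous (proceeds in reverse).

ΔG = 25.1 kJ/mol; the forward reaction is non-spontaneous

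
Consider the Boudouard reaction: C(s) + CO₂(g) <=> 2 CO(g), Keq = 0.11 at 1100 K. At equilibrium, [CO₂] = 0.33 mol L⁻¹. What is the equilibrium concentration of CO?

(C is a pure solid — omitted from Keq.)
At equilibrium, Keq = [CO]² / [CO₂] = 0.11.
([CO])² / (0.33) = 0.11
[CO]² = 0.0363 ⇒ [CO] = 0.19 mol L⁻¹

[CO] = 0.19 mol L⁻¹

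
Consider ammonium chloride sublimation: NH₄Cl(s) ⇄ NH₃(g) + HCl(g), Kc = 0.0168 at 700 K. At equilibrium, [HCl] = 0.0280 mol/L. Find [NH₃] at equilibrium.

(NH₄Cl is a pure solid — omitted from Kc.)
At equilibrium, Kc = [NH₃]·[HCl] = 0.0168.
([NH₃])·(0.0280) = 0.0168
[NH₃] = 0.600 mol/L

[NH₃] = 0.600 mol/L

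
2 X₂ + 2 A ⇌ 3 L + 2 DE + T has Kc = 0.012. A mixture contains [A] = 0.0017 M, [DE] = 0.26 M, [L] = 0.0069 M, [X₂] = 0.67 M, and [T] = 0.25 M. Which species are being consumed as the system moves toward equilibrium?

X₂, A (reactants)

Qc = [L]³·[DE]²·[T] / ([X₂]²·[A]²) = (0.0069)³·(0.26)²·(0.25) / ((0.67)²·(0.0017)²) = 0.0043
Qc = 0.0043 < Kc = 0.012: net forward reaction.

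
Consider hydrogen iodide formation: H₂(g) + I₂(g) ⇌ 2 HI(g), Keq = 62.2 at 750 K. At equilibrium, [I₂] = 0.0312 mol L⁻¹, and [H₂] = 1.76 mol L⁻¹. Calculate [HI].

At equilibrium, Keq = [HI]² / ([H₂]·[I₂]) = 62.2.
([HI])² / ((1.76)·(0.0312)) = 62.2
[HI]² = 3.42 ⇒ [HI] = 1.85 mol L⁻¹

[HI] = 1.85 mol L⁻¹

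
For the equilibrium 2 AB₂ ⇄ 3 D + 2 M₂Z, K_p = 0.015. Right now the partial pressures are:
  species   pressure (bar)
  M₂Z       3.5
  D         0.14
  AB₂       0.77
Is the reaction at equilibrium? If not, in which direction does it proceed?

Q_p = P(D)³·P(M₂Z)² / P(AB₂)² = (0.14)³·(3.5)² / (0.77)² = 0.057
Q_p = 0.057 > K_p = 0.015, so the reverse reaction proceeds.

reverse (toward reactants)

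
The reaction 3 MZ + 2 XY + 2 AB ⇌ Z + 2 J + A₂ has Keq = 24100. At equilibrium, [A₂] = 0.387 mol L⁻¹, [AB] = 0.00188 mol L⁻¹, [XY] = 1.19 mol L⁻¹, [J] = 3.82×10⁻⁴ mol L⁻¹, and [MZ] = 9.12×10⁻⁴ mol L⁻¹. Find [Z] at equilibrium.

[Z] = 0.00162 mol L⁻¹

At equilibrium, Keq = [Z]·[J]²·[A₂] / ([MZ]³·[XY]²·[AB]²) = 24100.
([Z])·(3.82×10⁻⁴)²·(0.387) / ((9.12×10⁻⁴)³·(1.19)²·(0.00188)²) = 24100
[Z] = 0.00162 mol L⁻¹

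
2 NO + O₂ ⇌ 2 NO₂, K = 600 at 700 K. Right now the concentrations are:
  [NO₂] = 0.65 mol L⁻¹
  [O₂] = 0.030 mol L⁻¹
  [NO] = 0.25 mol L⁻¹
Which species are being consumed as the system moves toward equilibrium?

NO, O₂ (reactants)

Q = [NO₂]² / ([NO]²·[O₂]) = (0.65)² / ((0.25)²·(0.030)) = 230
Q = 230 < K = 600: net forward reaction.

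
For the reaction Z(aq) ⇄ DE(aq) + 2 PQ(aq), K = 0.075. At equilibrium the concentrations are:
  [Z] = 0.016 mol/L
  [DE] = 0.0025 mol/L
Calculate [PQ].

[PQ] = 0.69 mol/L

At equilibrium, K = [DE]·[PQ]² / [Z] = 0.075.
(0.0025)·([PQ])² / (0.016) = 0.075
[PQ]² = 0.480 ⇒ [PQ] = 0.69 mol/L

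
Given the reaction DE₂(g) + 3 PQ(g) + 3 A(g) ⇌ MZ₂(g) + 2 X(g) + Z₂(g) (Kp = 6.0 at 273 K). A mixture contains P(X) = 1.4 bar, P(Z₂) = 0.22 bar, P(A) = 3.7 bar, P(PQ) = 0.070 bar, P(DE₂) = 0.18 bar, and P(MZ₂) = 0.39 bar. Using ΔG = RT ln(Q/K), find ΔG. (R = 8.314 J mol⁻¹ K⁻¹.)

Qp = P(MZ₂)·P(X)²·P(Z₂) / (P(DE₂)·P(PQ)³·P(A)³) = (0.39)·(1.4)²·(0.22) / ((0.18)·(0.070)³·(3.7)³) = 53.8
ΔG = RT ln(Qp/Kp) = (8.314 J mol⁻¹ K⁻¹)(273 K) × ln(53.8/6.0)
   = (2.270 kJ/mol)(2.194) = 4.98 kJ/mol
ΔG > 0, so the forward reaction is non-spontaneous (proceeds in reverse).

ΔG = 4.98 kJ/mol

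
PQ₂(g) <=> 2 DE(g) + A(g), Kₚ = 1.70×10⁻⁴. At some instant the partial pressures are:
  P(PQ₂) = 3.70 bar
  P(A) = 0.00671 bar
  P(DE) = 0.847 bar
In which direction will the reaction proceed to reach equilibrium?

in the reverse direction

Qₚ = P(DE)²·P(A) / P(PQ₂) = (0.847)²·(0.00671) / (3.70) = 0.00130
Qₚ = 0.00130 > Kₚ = 1.70×10⁻⁴, so the reverse reaction proceeds.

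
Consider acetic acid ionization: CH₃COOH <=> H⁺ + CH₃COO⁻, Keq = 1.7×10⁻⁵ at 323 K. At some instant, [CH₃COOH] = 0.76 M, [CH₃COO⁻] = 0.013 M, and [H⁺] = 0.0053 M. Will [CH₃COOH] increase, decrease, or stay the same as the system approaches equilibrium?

Q = [H⁺]·[CH₃COO⁻] / [CH₃COOH] = (0.0053)·(0.013) / (0.76) = 9.1×10⁻⁵
Q = 9.1×10⁻⁵ > Keq = 1.7×10⁻⁵: net reverse reaction.
CH₃COOH is a reactant, so it increases.

increase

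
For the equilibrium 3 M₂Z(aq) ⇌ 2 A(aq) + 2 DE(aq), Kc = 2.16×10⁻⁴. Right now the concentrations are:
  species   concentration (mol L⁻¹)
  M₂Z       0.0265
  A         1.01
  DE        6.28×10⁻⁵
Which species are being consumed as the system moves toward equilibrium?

Qc = [A]²·[DE]² / [M₂Z]³ = (1.01)²·(6.28×10⁻⁵)² / (0.0265)³ = 2.16×10⁻⁴
Qc = 2.16×10⁻⁴ = Kc; the system is at equilibrium.

none (at equilibrium)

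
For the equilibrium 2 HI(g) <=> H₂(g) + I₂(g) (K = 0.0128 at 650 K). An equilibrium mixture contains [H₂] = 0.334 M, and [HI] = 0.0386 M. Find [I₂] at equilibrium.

[I₂] = 5.71e-5 M

At equilibrium, K = [H₂]·[I₂] / [HI]² = 0.0128.
(0.334)·([I₂]) / (0.0386)² = 0.0128
[I₂] = 5.71e-5 M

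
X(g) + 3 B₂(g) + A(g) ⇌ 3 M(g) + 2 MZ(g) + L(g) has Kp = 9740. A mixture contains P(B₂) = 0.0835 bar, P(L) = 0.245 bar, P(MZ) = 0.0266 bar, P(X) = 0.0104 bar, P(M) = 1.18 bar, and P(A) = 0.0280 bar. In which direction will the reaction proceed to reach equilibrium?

in the forward direction

Qp = P(M)³·P(MZ)²·P(L) / (P(X)·P(B₂)³·P(A)) = (1.18)³·(0.0266)²·(0.245) / ((0.0104)·(0.0835)³·(0.0280)) = 1680
Qp = 1680 < Kp = 9740, so the forward reaction proceeds.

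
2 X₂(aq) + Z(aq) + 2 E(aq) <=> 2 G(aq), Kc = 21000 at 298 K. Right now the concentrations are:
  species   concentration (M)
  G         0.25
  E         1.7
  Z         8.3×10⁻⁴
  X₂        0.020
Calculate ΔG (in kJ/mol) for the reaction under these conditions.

Qc = [G]² / ([X₂]²·[Z]·[E]²) = (0.25)² / ((0.020)²·(8.3×10⁻⁴)·(1.7)²) = 65100
ΔG = RT ln(Qc/Kc) = (8.314 J mol⁻¹ K⁻¹)(298 K) × ln(65100/21000)
   = (2.478 kJ/mol)(1.131) = 2.80 kJ/mol
ΔG > 0, so the forward reaction is non-spontaneous (proceeds in reverse).

ΔG = 2.80 kJ/mol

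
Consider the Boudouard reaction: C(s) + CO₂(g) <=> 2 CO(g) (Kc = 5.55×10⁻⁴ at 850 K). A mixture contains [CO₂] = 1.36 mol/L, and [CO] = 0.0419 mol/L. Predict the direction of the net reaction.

toward reactants

(C is a pure solid — omitted from Qc.)
Qc = [CO]² / [CO₂] = (0.0419)² / (1.36) = 0.00129
Qc = 0.00129 > Kc = 5.55×10⁻⁴, so the reverse reaction proceeds.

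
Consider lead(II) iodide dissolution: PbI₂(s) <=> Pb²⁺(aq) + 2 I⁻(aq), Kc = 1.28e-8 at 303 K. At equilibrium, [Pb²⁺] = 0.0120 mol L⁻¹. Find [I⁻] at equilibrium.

[I⁻] = 0.00103 mol L⁻¹

(PbI₂ is a pure solid — omitted from Kc.)
At equilibrium, Kc = [Pb²⁺]·[I⁻]² = 1.28e-8.
(0.0120)·([I⁻])² = 1.28e-8
[I⁻]² = 1.07e-6 ⇒ [I⁻] = 0.00103 mol L⁻¹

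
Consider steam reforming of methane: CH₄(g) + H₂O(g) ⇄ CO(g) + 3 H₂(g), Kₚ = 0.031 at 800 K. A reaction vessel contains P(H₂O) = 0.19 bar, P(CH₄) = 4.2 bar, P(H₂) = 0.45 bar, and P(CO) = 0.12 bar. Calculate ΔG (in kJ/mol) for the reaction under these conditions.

Qₚ = P(CO)·P(H₂)³ / (P(CH₄)·P(H₂O)) = (0.12)·(0.45)³ / ((4.2)·(0.19)) = 0.0137
ΔG = RT ln(Qₚ/Kₚ) = (8.314 J mol⁻¹ K⁻¹)(800 K) × ln(0.0137/0.031)
   = (6.651 kJ/mol)(-0.8166) = -5.43 kJ/mol
ΔG < 0, so the forward reaction is spontaneous (proceeds forward).

ΔG = -5.43 kJ/mol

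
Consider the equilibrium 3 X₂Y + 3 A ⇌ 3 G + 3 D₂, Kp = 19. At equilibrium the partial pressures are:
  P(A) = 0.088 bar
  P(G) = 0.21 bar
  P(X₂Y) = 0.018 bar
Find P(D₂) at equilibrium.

P(D₂) = 0.020 bar

At equilibrium, Kp = P(G)³·P(D₂)³ / (P(X₂Y)³·P(A)³) = 19.
(0.21)³·(P(D₂))³ / ((0.018)³·(0.088)³) = 19
P(D₂)³ = 8.15e-6 ⇒ P(D₂) = 0.020 bar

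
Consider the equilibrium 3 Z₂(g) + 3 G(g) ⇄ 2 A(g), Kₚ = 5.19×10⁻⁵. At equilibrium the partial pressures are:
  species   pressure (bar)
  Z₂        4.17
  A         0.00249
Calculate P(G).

P(G) = 0.118 bar

At equilibrium, Kₚ = P(A)² / (P(Z₂)³·P(G)³) = 5.19×10⁻⁵.
(0.00249)² / ((4.17)³·(P(G))³) = 5.19×10⁻⁵
P(G)³ = 0.00165 ⇒ P(G) = 0.118 bar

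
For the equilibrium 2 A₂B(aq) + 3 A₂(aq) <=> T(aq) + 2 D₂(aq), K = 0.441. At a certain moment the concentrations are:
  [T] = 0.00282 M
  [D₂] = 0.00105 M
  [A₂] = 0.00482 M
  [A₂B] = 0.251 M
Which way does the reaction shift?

neither direction; the system is at equilibrium

Q = [T]·[D₂]² / ([A₂B]²·[A₂]³) = (0.00282)·(0.00105)² / ((0.251)²·(0.00482)³) = 0.441
Q = 0.441 = K, so the system is already at equilibrium.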